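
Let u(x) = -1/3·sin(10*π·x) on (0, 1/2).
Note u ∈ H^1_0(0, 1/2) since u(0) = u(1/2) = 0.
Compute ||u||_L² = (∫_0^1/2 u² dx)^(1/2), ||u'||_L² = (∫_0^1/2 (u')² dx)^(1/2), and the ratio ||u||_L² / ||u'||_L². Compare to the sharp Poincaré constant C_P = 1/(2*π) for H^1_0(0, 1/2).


||u||_L² / ||u'||_L² = 1/(10*π) < C_P = 1/(2*π).

u(x) = -1/3·sin(10*π·x), so u'(x) = -10*π*cos(10*π*x)/3.
Writing u(x) = A·sin(kπx/L) with A = -1/3 and k = 5, use ∫_0^L sin²(kπx/L) dx = L/2 and ∫_0^L cos²(kπx/L) dx = L/2.
u² = 1/9·sin²(10*π·x) and (u')² = 100*π^2/9·cos²(10*π·x), and each of sin², cos² integrates to L/2 = 1/4 over (0, 1/2).
∫_0^1/2 u² dx = 1/36, so ||u||_L² = 1/6.
∫_0^1/2 (u')² dx = 25*π^2/9, so ||u'||_L² = 5*π/3.
Ratio ||u||_L² / ||u'||_L² = 1/(10*π).
Sharp Poincaré constant on H^1_0(0, 1/2) is C_P = L/π = 1/(2*π), achieved by sin(2*π·x).
This is the k = 5 harmonic; the ratio L/(kπ) is strictly less than C_P = L/π, consistent with the sharp inequality ||u||_L² ≤ C_P ||u'||_L².


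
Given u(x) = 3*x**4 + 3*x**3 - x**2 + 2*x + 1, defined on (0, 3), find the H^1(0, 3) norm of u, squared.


||u||_{H^1}^2 = 2210619/20

The H^1 norm (squared) on an interval (0, L) is
  ||u||_{H^1}^2 = ∫_0^L u(x)^2 dx + ∫_0^L u'(x)^2 dx.
Compute u'(x) = 12*x**3 + 9*x**2 - 2*x + 2.
Then u(x)^2 = 9*x**8 + 18*x**7 + 3*x**6 + 6*x**5 + 19*x**4 + 2*x**3 + 2*x**2 + 4*x + 1 and u'(x)^2 = 144*x**6 + 216*x**5 + 33*x**4 + 12*x**3 + 40*x**2 - 8*x + 4.
Integrate each monomial from 0 to 3 using ∫_0^3 c·x^n dx = c·3^(n+1)/(n+1):
  ∫_0^3 u(x)^2 dx = ∫_0^3 (9*x^8 + 18*x^7 + 3*x^6 + 6*x^5 + 19*x^4 + 2*x^3 + 2*x^2 + 4*x + 1) dx. Term by term:
    ∫_0^3 9*x^8 dx = 19683;  ∫_0^3 18*x^7 dx = 59049/4;  ∫_0^3 3*x^6 dx = 6561/7;
    ∫_0^3 6*x^5 dx = 729;  ∫_0^3 19*x^4 dx = 4617/5;  ∫_0^3 2*x^3 dx = 81/2;
    ∫_0^3 2*x^2 dx = 18;  ∫_0^3 4*x dx = 18;  ∫_0^3 1 dx = 3.
  Sum: 19683 + 59049/4 + 6561/7 + 729 + 4617/5 + 81/2 + 18 + 18 + 3 = 5196021/140.
  ∫_0^3 u'(x)^2 dx = ∫_0^3 (144*x^6 + 216*x^5 + 33*x^4 + 12*x^3 + 40*x^2 - 8*x + 4) dx. Term by term:
    ∫_0^3 144*x^6 dx = 314928/7;  ∫_0^3 216*x^5 dx = 26244;  ∫_0^3 33*x^4 dx = 8019/5;
    ∫_0^3 12*x^3 dx = 243;  ∫_0^3 40*x^2 dx = 360;  ∫_0^3 -8*x dx = -36;
    ∫_0^3 4 dx = 12.
  Sum: 314928/7 + 26244 + 8019/5 + 243 + 360 − 36 + 12 = 2569578/35.
Adding: ||u||_{H^1}^2 = 5196021/140 + 2569578/35 = 2210619/20.


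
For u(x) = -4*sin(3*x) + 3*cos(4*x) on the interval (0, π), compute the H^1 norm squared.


||u||_{H^1(0,π)}^2 = 2448/7 + 313*π/2

u'(x) = -12*sin(4*x) - 12*cos(3*x).
Expand u² and (u')² and integrate term by term on (0, π), using: for integers n ≥ 1, ∫_0^π sin²(nx) dx = ∫_0^π cos²(nx) dx = π/2; for n ≠ n', ∫_0^π sin(nx)sin(n'x) dx = ∫_0^π cos(nx)cos(n'x) dx = 0; and by product-to-sum, ∫_0^π sin(nx)cos(n'x) dx = ½∫_0^π [sin((n+n')x) + sin((n−n')x)] dx, which is 0 when n+n' is even and 2n/(n²−n'²) when n+n' is odd (it need not vanish on (0, π)).
  u² squared terms: (-4)²·∫sin(3x)² dx = 16·π/2 = 8*π;  (3)²·∫cos(4x)² dx = 9·π/2 = 9*π/2.
  u² cross terms: 2·(-4)·(3)·∫sin(3x)·cos(4x) dx = -24·(-6/7) = 144/7.
  So ∫_0^π u² dx = 8*π + 9*π/2 + 144/7 = 144/7 + 25*π/2.
  (u')² squared terms: (-12)²·∫cos(3x)² dx = 144·π/2 = 72*π;  (-12)²·∫sin(4x)² dx = 144·π/2 = 72*π.
  (u')² cross terms: 2·(-12)·(-12)·∫cos(3x)·sin(4x) dx = 288·(8/7) = 2304/7.
  So ∫_0^π (u')² dx = 72*π + 72*π + 2304/7 = 2304/7 + 144*π.
||u||_{H^1}^2 = (144/7 + 25*π/2) + (2304/7 + 144*π) = 2448/7 + 313*π/2.


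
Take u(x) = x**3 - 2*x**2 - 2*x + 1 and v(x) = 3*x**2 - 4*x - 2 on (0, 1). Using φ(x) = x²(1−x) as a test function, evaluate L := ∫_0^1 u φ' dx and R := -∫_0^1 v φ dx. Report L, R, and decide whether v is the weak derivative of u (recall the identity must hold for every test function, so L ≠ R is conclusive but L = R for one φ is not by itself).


LHS = 4/15, RHS = 4/15. Yes, v = u' weakly.

u(x) = x**3 - 2*x**2 - 2*x + 1, classical derivative u'(x) = 3*x**2 - 4*x - 2.
φ(x) = x²(1−x), so φ'(x) = x*(2 - 3*x).
Note φ(0) = φ(1) = 0, so the boundary term u·φ vanishes.
LHS = ∫_0^1 u(x) φ'(x) dx = ∫_0^1 (-3*x^5 + 8*x^4 + 2*x^3 - 7*x^2 + 2*x) dx. Term by term:
  ∫_0^1 -3*x^5 dx = -1/2;  ∫_0^1 8*x^4 dx = 8/5;  ∫_0^1 2*x^3 dx = 1/2;
  ∫_0^1 -7*x^2 dx = -7/3;  ∫_0^1 2*x dx = 1.
Sum: -1/2 + 8/5 + 1/2 − 7/3 + 1 = 4/15.
So LHS = 4/15.
∫_0^1 v(x) φ(x) dx = ∫_0^1 (-3*x^5 + 7*x^4 - 2*x^3 - 2*x^2) dx. Term by term:
  ∫_0^1 -3*x^5 dx = -1/2;  ∫_0^1 7*x^4 dx = 7/5;  ∫_0^1 -2*x^3 dx = -1/2;
  ∫_0^1 -2*x^2 dx = -2/3.
Sum: -1/2 + 7/5 − 1/2 − 2/3 = -4/15.
So RHS = -∫_0^1 v(x) φ(x) dx = 4/15.
LHS = RHS, so the identity holds for this test φ.
Moreover u is smooth here and v(x) = u'(x) = 3*x**2 - 4*x - 2 pointwise, so the identity holds for every test function. Hence v is the weak derivative of u.


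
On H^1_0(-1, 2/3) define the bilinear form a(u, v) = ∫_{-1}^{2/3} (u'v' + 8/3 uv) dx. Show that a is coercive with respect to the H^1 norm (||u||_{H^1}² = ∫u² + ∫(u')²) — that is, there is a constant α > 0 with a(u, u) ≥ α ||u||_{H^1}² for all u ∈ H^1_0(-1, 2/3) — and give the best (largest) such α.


α = 1

Coercivity of a(·,·) on H^1_0(-1, 2/3) means a(u, u) ≥ α ||u||_{H^1}² for every u ∈ H^1_0.
The interval has length L = 5/3, and Poincaré/coercivity depend only on L. Here a(u, u) = ∫(u')² + (8/3)·∫u².
Here c = 8/3 ≥ 1, so a(u,u) = ∫(u')² + c∫u² ≥ ∫(u')² + ∫u² = ||u||_{H^1}², i.e. α = 1 works. No larger α is possible: a(u,u) ≥ α||u||_{H^1}² means (1−α)∫(u')² ≥ (α−c)∫u², and for the modes u_n = sin(nπ(x−x₀)/L) (x₀ the left endpoint) one has ∫u_n²/∫(u_n')² = (L/(nπ))² → 0, so a(u_n,u_n)/||u_n||_{H^1}² → 1. Hence the optimal constant is α = 1.
Therefore α = 1.


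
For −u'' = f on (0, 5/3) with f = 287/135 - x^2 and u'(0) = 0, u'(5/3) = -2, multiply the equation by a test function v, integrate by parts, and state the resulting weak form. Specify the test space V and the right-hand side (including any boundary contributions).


V = H^1(0, 5/3) (v unrestricted at boundary; u is determined up to an additive constant); weak form: ∫_0^5/3 u'v' dx = ∫_0^5/3 (287/135 - x^2) v dx − 2·v(5/3) for all v ∈ V.

Multiply both sides by a test function v and integrate from 0 to 5/3:
  ∫_0^5/3 −u''(x) v(x) dx = ∫_0^5/3 f(x) v(x) dx.
Integrate the LHS by parts once:
  ∫_0^5/3 −u'' v dx = −[u'(x) v(x)]_0^5/3 + ∫_0^5/3 u'(x) v'(x) dx.
Thus ∫_0^5/3 u'(x) v'(x) dx = ∫_0^5/3 f(x) v(x) dx + [u'(x) v(x)]_0^5/3.
Choose V so that boundary terms are either known or forced to vanish.
u has inhomogeneous Neumann u'(0) = 0, u'(5/3) = -2. [u' v]_0^5/3 = (-2)·v(5/3) − (0)·v(0) = − 2·v(5/3). Take V = H^1(0, 5/3); boundary term becomes part of RHS.
Weak formulation: find u (satisfying any essential BC) such that ∫_0^5/3 u'(x) v'(x) dx = ∫_0^5/3 f v dx − 2·v(5/3) for all v ∈ V (Neumann data are natural BCs: they enter the RHS as boundary terms).
Substituting f(x) = 287/135 - x^2, the right-hand side is ∫_0^5/3 (287/135 - x^2) v dx − 2·v(5/3).
Compatibility check (pure Neumann): taking v ≡ 1 ∈ V gives 0 = ∫_0^5/3 f dx + (-2) − (0), i.e. ∫_0^5/3 f dx must equal u'(0) − u'(5/3) = 2. Indeed ∫_0^5/3 (287/135 - x^2) dx = 2, so the data are compatible. The solution is then unique only up to an additive constant (fix it e.g. by requiring ∫_0^5/3 u dx = 0).


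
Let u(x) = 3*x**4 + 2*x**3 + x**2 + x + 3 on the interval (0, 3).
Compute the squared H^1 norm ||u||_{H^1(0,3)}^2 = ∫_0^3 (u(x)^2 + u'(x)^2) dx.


||u||_{H^1}^2 = 515436/5

The H^1 norm (squared) on an interval (0, L) is
  ||u||_{H^1}^2 = ∫_0^L u(x)^2 dx + ∫_0^L u'(x)^2 dx.
Compute u'(x) = 12*x**3 + 6*x**2 + 2*x + 1.
Then u(x)^2 = 9*x**8 + 12*x**7 + 10*x**6 + 10*x**5 + 23*x**4 + 14*x**3 + 7*x**2 + 6*x + 9 and u'(x)^2 = 144*x**6 + 144*x**5 + 84*x**4 + 48*x**3 + 16*x**2 + 4*x + 1.
Integrate each monomial from 0 to 3 using ∫_0^3 c·x^n dx = c·3^(n+1)/(n+1):
  ∫_0^3 u(x)^2 dx = ∫_0^3 (9*x^8 + 12*x^7 + 10*x^6 + 10*x^5 + 23*x^4 + 14*x^3 + 7*x^2 + 6*x + 9) dx. Term by term:
    ∫_0^3 9*x^8 dx = 19683;  ∫_0^3 12*x^7 dx = 19683/2;  ∫_0^3 10*x^6 dx = 21870/7;
    ∫_0^3 10*x^5 dx = 1215;  ∫_0^3 23*x^4 dx = 5589/5;  ∫_0^3 14*x^3 dx = 567/2;
    ∫_0^3 7*x^2 dx = 63;  ∫_0^3 6*x dx = 27;  ∫_0^3 9 dx = 27.
  Sum: 19683 + 19683/2 + 21870/7 + 1215 + 5589/5 + 567/2 + 63 + 27 + 27 = 1238373/35.
  ∫_0^3 u'(x)^2 dx = ∫_0^3 (144*x^6 + 144*x^5 + 84*x^4 + 48*x^3 + 16*x^2 + 4*x + 1) dx. Term by term:
    ∫_0^3 144*x^6 dx = 314928/7;  ∫_0^3 144*x^5 dx = 17496;  ∫_0^3 84*x^4 dx = 20412/5;
    ∫_0^3 48*x^3 dx = 972;  ∫_0^3 16*x^2 dx = 144;  ∫_0^3 4*x dx = 18;
    ∫_0^3 1 dx = 3.
  Sum: 314928/7 + 17496 + 20412/5 + 972 + 144 + 18 + 3 = 2369679/35.
Adding: ||u||_{H^1}^2 = 1238373/35 + 2369679/35 = 515436/5.


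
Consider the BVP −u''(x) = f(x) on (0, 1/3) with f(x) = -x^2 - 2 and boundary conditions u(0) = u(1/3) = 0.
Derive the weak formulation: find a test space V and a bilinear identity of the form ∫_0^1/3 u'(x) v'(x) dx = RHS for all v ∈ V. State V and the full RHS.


V = H^1_0(0, 1/3) (so v(0) = v(1/3) = 0); weak form: ∫_0^1/3 u'v' dx = ∫_0^1/3 (-x^2 - 2) v dx for all v ∈ V.

Multiply both sides by a test function v and integrate from 0 to 1/3:
  ∫_0^1/3 −u''(x) v(x) dx = ∫_0^1/3 f(x) v(x) dx.
Integrate the LHS by parts once:
  ∫_0^1/3 −u'' v dx = −[u'(x) v(x)]_0^1/3 + ∫_0^1/3 u'(x) v'(x) dx.
Thus ∫_0^1/3 u'(x) v'(x) dx = ∫_0^1/3 f(x) v(x) dx + [u'(x) v(x)]_0^1/3.
Choose V so that boundary terms are either known or forced to vanish.
u is Dirichlet: u(0) = u(1/3) = 0. Let V = H^1_0(0, 1/3); then v(0) = v(1/3) = 0, and [u' v]_0^1/3 = 0.
Weak formulation: find u (satisfying any essential BC) such that ∫_0^1/3 u'(x) v'(x) dx = ∫_0^1/3 f v dx for all v ∈ V.
Substituting f(x) = -x^2 - 2, the right-hand side is ∫_0^1/3 (-x^2 - 2) v dx.


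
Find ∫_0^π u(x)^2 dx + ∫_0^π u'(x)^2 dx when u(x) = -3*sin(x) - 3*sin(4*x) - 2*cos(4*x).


||u||_{H^1(0,π)}^2 = -136/5 + 239*π/2

u'(x) = 8*sin(4*x) - 3*cos(x) - 12*cos(4*x).
Expand u² and (u')² and integrate term by term on (0, π), using: for integers n ≥ 1, ∫_0^π sin²(nx) dx = ∫_0^π cos²(nx) dx = π/2; for n ≠ n', ∫_0^π sin(nx)sin(n'x) dx = ∫_0^π cos(nx)cos(n'x) dx = 0; and by product-to-sum, ∫_0^π sin(nx)cos(n'x) dx = ½∫_0^π [sin((n+n')x) + sin((n−n')x)] dx, which is 0 when n+n' is even and 2n/(n²−n'²) when n+n' is odd (it need not vanish on (0, π)).
  u² squared terms: (-3)²·∫sin(x)² dx = 9·π/2 = 9*π/2;  (-3)²·∫sin(4x)² dx = 9·π/2 = 9*π/2;  (-2)²·∫cos(4x)² dx = 4·π/2 = 2*π.
  u² cross terms: 2·(-3)·(-3)·∫sin(x)·sin(4x) dx = 18·(0) = 0;  2·(-3)·(-2)·∫sin(x)·cos(4x) dx = 12·(-2/15) = -8/5;  2·(-3)·(-2)·∫sin(4x)·cos(4x) dx = 12·(0) = 0.
  So ∫_0^π u² dx = 9*π/2 + 9*π/2 + 2*π + 0 − 8/5 + 0 = -8/5 + 11*π.
  (u')² squared terms: (-12)²·∫cos(4x)² dx = 144·π/2 = 72*π;  (-3)²·∫cos(x)² dx = 9·π/2 = 9*π/2;  (8)²·∫sin(4x)² dx = 64·π/2 = 32*π.
  (u')² cross terms: 2·(-12)·(-3)·∫cos(4x)·cos(x) dx = 72·(0) = 0;  2·(-12)·(8)·∫cos(4x)·sin(4x) dx = -192·(0) = 0;  2·(-3)·(8)·∫cos(x)·sin(4x) dx = -48·(8/15) = -128/5.
  So ∫_0^π (u')² dx = 72*π + 9*π/2 + 32*π + 0 + 0 − 128/5 = -128/5 + 217*π/2.
||u||_{H^1}^2 = (-8/5 + 11*π) + (-128/5 + 217*π/2) = -136/5 + 239*π/2.


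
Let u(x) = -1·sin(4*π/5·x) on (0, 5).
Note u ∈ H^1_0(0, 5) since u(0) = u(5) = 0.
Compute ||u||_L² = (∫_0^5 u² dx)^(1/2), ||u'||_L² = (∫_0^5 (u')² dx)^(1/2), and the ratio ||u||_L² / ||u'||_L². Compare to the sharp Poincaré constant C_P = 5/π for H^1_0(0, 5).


||u||_L² / ||u'||_L² = 5/(4*π) < C_P = 5/π.

u(x) = -1·sin(4*π/5·x), so u'(x) = -4*π*cos(4*π*x/5)/5.
Writing u(x) = A·sin(kπx/L) with A = -1 and k = 4, use ∫_0^L sin²(kπx/L) dx = L/2 and ∫_0^L cos²(kπx/L) dx = L/2.
u² = 1·sin²(4*π/5·x) and (u')² = 16*π^2/25·cos²(4*π/5·x), and each of sin², cos² integrates to L/2 = 5/2 over (0, 5).
∫_0^5 u² dx = 5/2, so ||u||_L² = sqrt(10)/2.
∫_0^5 (u')² dx = 8*π^2/5, so ||u'||_L² = 2*sqrt(10)*π/5.
Ratio ||u||_L² / ||u'||_L² = 5/(4*π).
Sharp Poincaré constant on H^1_0(0, 5) is C_P = L/π = 5/π, achieved by sin(π/5·x).
This is the k = 4 harmonic; the ratio L/(kπ) is strictly less than C_P = L/π, consistent with the sharp inequality ||u||_L² ≤ C_P ||u'||_L².


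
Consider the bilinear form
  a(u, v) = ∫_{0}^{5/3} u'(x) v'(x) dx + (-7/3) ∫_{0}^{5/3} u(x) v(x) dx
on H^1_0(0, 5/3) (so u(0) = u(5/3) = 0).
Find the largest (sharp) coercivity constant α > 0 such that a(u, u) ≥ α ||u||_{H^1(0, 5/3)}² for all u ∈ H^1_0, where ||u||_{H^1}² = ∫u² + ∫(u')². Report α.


α = (-175 + 27*π^2)/(3*(25 + 9*π^2))

Coercivity of a(·,·) on H^1_0(0, 5/3) means a(u, u) ≥ α ||u||_{H^1}² for every u ∈ H^1_0.
The interval has length L = 5/3, and Poincaré/coercivity depend only on L. Here a(u, u) = ∫(u')² + (-7/3)·∫u².
Here c = -7/3 < 0 with |c| < (π/L)² = 9*π^2/25, so coercivity still holds. The condition a(u,u) ≥ α||u||_{H^1}² reads (1−α)∫(u')² ≥ (α−c)∫u². Any admissible α is ≤ 1 (rapidly oscillating u have ∫u²/∫(u')² → 0), and α = 1 would force 0 ≥ (1−c)∫u², impossible since c < 1; so 1−α > 0. By the sharp Poincaré inequality on H^1_0 of an interval of length L, ∫(u')² ≥ (π/L)²∫u² with equality for the first sine mode sin(π(x−x₀)/L) (x₀ the left endpoint), so the inequality holds for all u iff (1−α)(π/L)² ≥ α − c, i.e. α ≤ ((π/L)² + c)/((π/L)² + 1) = (1 + c(L/π)²)/(1 + (L/π)²). (Direct route, valid since c ≤ 0: Poincaré gives c∫u² ≥ c(L/π)²∫(u')², so a(u,u) ≥ (1 + c(L/π)²)∫(u')², while ||u||_{H^1}² ≤ (1 + (L/π)²)∫(u')²; dividing yields the same α.) With (π/L)² = 9*π^2/25 and c = -7/3, the largest admissible constant is α = ((π/L)² + c)/((π/L)² + 1).
Simplifying, α = (-175 + 27*π^2)/(3*(25 + 9*π^2)).


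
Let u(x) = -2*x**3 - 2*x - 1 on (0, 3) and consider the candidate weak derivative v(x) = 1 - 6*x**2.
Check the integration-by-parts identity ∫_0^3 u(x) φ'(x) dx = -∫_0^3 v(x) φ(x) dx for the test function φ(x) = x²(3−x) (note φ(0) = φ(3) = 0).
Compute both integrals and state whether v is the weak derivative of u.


LHS = 1593/10, RHS = 2781/20. No, v is not the weak derivative of u.

u(x) = -2*x**3 - 2*x - 1, classical derivative u'(x) = -6*x**2 - 2.
φ(x) = x²(3−x), so φ'(x) = 3*x*(2 - x).
Note φ(0) = φ(3) = 0, so the boundary term u·φ vanishes.
LHS = ∫_0^3 u(x) φ'(x) dx = ∫_0^3 (6*x^5 - 12*x^4 + 6*x^3 - 9*x^2 - 6*x) dx. Term by term:
  ∫_0^3 6*x^5 dx = 729;  ∫_0^3 -12*x^4 dx = -2916/5;  ∫_0^3 6*x^3 dx = 243/2;
  ∫_0^3 -9*x^2 dx = -81;  ∫_0^3 -6*x dx = -27.
Sum: 729 − 2916/5 + 243/2 − 81 − 27 = 1593/10.
So LHS = 1593/10.
∫_0^3 v(x) φ(x) dx = ∫_0^3 (6*x^5 - 18*x^4 - x^3 + 3*x^2) dx. Term by term:
  ∫_0^3 6*x^5 dx = 729;  ∫_0^3 -18*x^4 dx = -4374/5;  ∫_0^3 -x^3 dx = -81/4;
  ∫_0^3 3*x^2 dx = 27.
Sum: 729 − 4374/5 − 81/4 + 27 = -2781/20.
So RHS = -∫_0^3 v(x) φ(x) dx = 2781/20.
LHS − RHS = 81/4 ≠ 0, so the identity fails.
(For a valid weak derivative the identity must hold for EVERY test function, in particular this one. The failure shows v is NOT the weak derivative of u.)
Correct weak derivative would be u'(x) = -6*x**2 - 2.


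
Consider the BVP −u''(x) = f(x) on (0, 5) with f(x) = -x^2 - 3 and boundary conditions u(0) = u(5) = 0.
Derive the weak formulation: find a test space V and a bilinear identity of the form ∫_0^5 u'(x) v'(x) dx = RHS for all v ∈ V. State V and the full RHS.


V = H^1_0(0, 5) (so v(0) = v(5) = 0); weak form: ∫_0^5 u'v' dx = ∫_0^5 (-x^2 - 3) v dx for all v ∈ V.

Multiply both sides by a test function v and integrate from 0 to 5:
  ∫_0^5 −u''(x) v(x) dx = ∫_0^5 f(x) v(x) dx.
Integrate the LHS by parts once:
  ∫_0^5 −u'' v dx = −[u'(x) v(x)]_0^5 + ∫_0^5 u'(x) v'(x) dx.
Thus ∫_0^5 u'(x) v'(x) dx = ∫_0^5 f(x) v(x) dx + [u'(x) v(x)]_0^5.
Choose V so that boundary terms are either known or forced to vanish.
u is Dirichlet: u(0) = u(5) = 0. Let V = H^1_0(0, 5); then v(0) = v(5) = 0, and [u' v]_0^5 = 0.
Weak formulation: find u (satisfying any essential BC) such that ∫_0^5 u'(x) v'(x) dx = ∫_0^5 f v dx for all v ∈ V.
Substituting f(x) = -x^2 - 3, the right-hand side is ∫_0^5 (-x^2 - 3) v dx.


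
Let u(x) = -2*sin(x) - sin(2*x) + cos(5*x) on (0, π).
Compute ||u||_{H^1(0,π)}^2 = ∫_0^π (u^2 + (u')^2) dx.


||u||_{H^1(0,π)}^2 = 208/21 + 39*π/2

u'(x) = -5*sin(5*x) - 2*cos(x) - 2*cos(2*x).
Expand u² and (u')² and integrate term by term on (0, π), using: for integers n ≥ 1, ∫_0^π sin²(nx) dx = ∫_0^π cos²(nx) dx = π/2; for n ≠ n', ∫_0^π sin(nx)sin(n'x) dx = ∫_0^π cos(nx)cos(n'x) dx = 0; and by product-to-sum, ∫_0^π sin(nx)cos(n'x) dx = ½∫_0^π [sin((n+n')x) + sin((n−n')x)] dx, which is 0 when n+n' is even and 2n/(n²−n'²) when n+n' is odd (it need not vanish on (0, π)).
  u² squared terms: (-1)²·∫sin(2x)² dx = 1·π/2 = π/2;  (-2)²·∫sin(x)² dx = 4·π/2 = 2*π;  (1)²·∫cos(5x)² dx = 1·π/2 = π/2.
  u² cross terms: 2·(-1)·(-2)·∫sin(2x)·sin(x) dx = 4·(0) = 0;  2·(-1)·(1)·∫sin(2x)·cos(5x) dx = -2·(-4/21) = 8/21;  2·(-2)·(1)·∫sin(x)·cos(5x) dx = -4·(0) = 0.
  So ∫_0^π u² dx = π/2 + 2*π + π/2 + 0 + 8/21 + 0 = 8/21 + 3*π.
  (u')² squared terms: (-5)²·∫sin(5x)² dx = 25·π/2 = 25*π/2;  (-2)²·∫cos(x)² dx = 4·π/2 = 2*π;  (-2)²·∫cos(2x)² dx = 4·π/2 = 2*π.
  (u')² cross terms: 2·(-5)·(-2)·∫sin(5x)·cos(x) dx = 20·(0) = 0;  2·(-5)·(-2)·∫sin(5x)·cos(2x) dx = 20·(10/21) = 200/21;  2·(-2)·(-2)·∫cos(x)·cos(2x) dx = 8·(0) = 0.
  So ∫_0^π (u')² dx = 25*π/2 + 2*π + 2*π + 0 + 200/21 + 0 = 200/21 + 33*π/2.
||u||_{H^1}^2 = (8/21 + 3*π) + (200/21 + 33*π/2) = 208/21 + 39*π/2.


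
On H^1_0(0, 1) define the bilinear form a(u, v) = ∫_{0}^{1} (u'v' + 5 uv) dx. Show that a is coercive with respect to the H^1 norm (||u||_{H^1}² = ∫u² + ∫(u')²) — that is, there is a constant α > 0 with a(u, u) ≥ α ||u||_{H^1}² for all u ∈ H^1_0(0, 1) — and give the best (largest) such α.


α = 1

Coercivity of a(·,·) on H^1_0(0, 1) means a(u, u) ≥ α ||u||_{H^1}² for every u ∈ H^1_0.
The interval has length L = 1, and Poincaré/coercivity depend only on L. Here a(u, u) = ∫(u')² + (5)·∫u².
Here c = 5 ≥ 1, so a(u,u) = ∫(u')² + c∫u² ≥ ∫(u')² + ∫u² = ||u||_{H^1}², i.e. α = 1 works. No larger α is possible: a(u,u) ≥ α||u||_{H^1}² means (1−α)∫(u')² ≥ (α−c)∫u², and for the modes u_n = sin(nπ(x−x₀)/L) (x₀ the left endpoint) one has ∫u_n²/∫(u_n')² = (L/(nπ))² → 0, so a(u_n,u_n)/||u_n||_{H^1}² → 1. Hence the optimal constant is α = 1.
Therefore α = 1.


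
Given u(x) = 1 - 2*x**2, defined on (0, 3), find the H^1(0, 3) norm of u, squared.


||u||_{H^1}^2 = 1527/5

The H^1 norm (squared) on an interval (0, L) is
  ||u||_{H^1}^2 = ∫_0^L u(x)^2 dx + ∫_0^L u'(x)^2 dx.
Compute u'(x) = -4*x.
Then u(x)^2 = 4*x**4 - 4*x**2 + 1 and u'(x)^2 = 16*x**2.
Integrate each monomial from 0 to 3 using ∫_0^3 c·x^n dx = c·3^(n+1)/(n+1):
  ∫_0^3 u(x)^2 dx = ∫_0^3 (4*x^4 - 4*x^2 + 1) dx. Term by term:
    ∫_0^3 4*x^4 dx = 972/5;  ∫_0^3 -4*x^2 dx = -36;  ∫_0^3 1 dx = 3.
  Sum: 972/5 − 36 + 3 = 807/5.
  ∫_0^3 u'(x)^2 dx = ∫_0^3 (16*x^2) dx. Term by term:
    ∫_0^3 16*x^2 dx = 144.
Adding: ||u||_{H^1}^2 = 807/5 + 144 = 1527/5.


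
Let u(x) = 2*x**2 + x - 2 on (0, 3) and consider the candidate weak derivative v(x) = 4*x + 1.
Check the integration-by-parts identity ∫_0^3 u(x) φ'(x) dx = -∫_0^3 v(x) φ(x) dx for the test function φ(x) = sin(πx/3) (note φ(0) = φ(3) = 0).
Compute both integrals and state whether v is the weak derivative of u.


LHS = -42/π, RHS = -42/π. Yes, v = u' weakly.

u(x) = 2*x**2 + x - 2, classical derivative u'(x) = 4*x + 1.
φ(x) = sin(πx/3), so φ'(x) = π*cos(π*x/3)/3.
Note φ(0) = φ(3) = 0, so the boundary term u·φ vanishes.
LHS = ∫_0^3 u(x) φ'(x) dx = ∫_0^3 (2*π*x^2*cos(π*x/3)/3 + π*x*cos(π*x/3)/3 - 2*π*cos(π*x/3)/3) dx. Term by term:
  ∫_0^3 -2*π*cos(π*x/3)/3 dx = 0;  ∫_0^3 π*x*cos(π*x/3)/3 dx = -6/π;  ∫_0^3 2*π*x^2*cos(π*x/3)/3 dx = -36/π.
Sum: 0 − 6/π − 36/π = -42/π.
So LHS = -42/π.
∫_0^3 v(x) φ(x) dx = ∫_0^3 (4*x*sin(π*x/3) + sin(π*x/3)) dx. Term by term:
  ∫_0^3 4*x*sin(π*x/3) dx = 36/π;  ∫_0^3 sin(π*x/3) dx = 6/π.
Sum: 36/π + 6/π = 42/π.
So RHS = -∫_0^3 v(x) φ(x) dx = -42/π.
LHS = RHS, so the identity holds for this test φ.
Moreover u is smooth here and v(x) = u'(x) = 4*x + 1 pointwise, so the identity holds for every test function. Hence v is the weak derivative of u.


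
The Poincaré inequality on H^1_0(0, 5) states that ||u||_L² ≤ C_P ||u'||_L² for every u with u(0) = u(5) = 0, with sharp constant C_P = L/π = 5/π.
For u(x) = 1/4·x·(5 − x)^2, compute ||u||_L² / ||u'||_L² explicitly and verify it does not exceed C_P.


||u||_L² / ||u'||_L² = 5*sqrt(14)/14 < C_P = 5/π.

u(x) = 1/4·x·(5 − x)^2, so u'(x) = (x - 5)*(3*x - 5)/4.
u(x) = 1/4·x·(5 − x)^2 vanishes at x = 0 and x = 5, so u ∈ H^1_0(0, 5). Differentiate via the product rule and integrate the resulting polynomials term by term.
  ∫_0^5 u² dx = ∫_0^5 (x^6/16 - 5*x^5/4 + 75*x^4/8 - 125*x^3/4 + 625*x^2/16) dx. Term by term:
    ∫_0^5 x^6/16 dx = 78125/112;  ∫_0^5 -5*x^5/4 dx = -78125/24;  ∫_0^5 75*x^4/8 dx = 46875/8;
    ∫_0^5 -125*x^3/4 dx = -78125/16;  ∫_0^5 625*x^2/16 dx = 78125/48.
  Sum: 78125/112 − 78125/24 + 46875/8 − 78125/16 + 78125/48 = 15625/336.
  ∫_0^5 (u')² dx = ∫_0^5 (9*x^4/16 - 15*x^3/2 + 275*x^2/8 - 125*x/2 + 625/16) dx. Term by term:
    ∫_0^5 9*x^4/16 dx = 5625/16;  ∫_0^5 -15*x^3/2 dx = -9375/8;  ∫_0^5 275*x^2/8 dx = 34375/24;
    ∫_0^5 -125*x/2 dx = -3125/4;  ∫_0^5 625/16 dx = 3125/16.
  Sum: 5625/16 − 9375/8 + 34375/24 − 3125/4 + 3125/16 = 625/24.
∫_0^5 u² dx = 15625/336, so ||u||_L² = 125*sqrt(21)/84.
∫_0^5 (u')² dx = 625/24, so ||u'||_L² = 25*sqrt(6)/12.
Ratio ||u||_L² / ||u'||_L² = 5*sqrt(14)/14.
Sharp Poincaré constant on H^1_0(0, 5) is C_P = L/π = 5/π, achieved by sin(π/5·x).
A polynomial bump cannot attain the sharp Poincaré constant (only the first sine eigenfunction does), so the ratio is strictly less than C_P, consistent with ||u||_L² ≤ C_P ||u'||_L².


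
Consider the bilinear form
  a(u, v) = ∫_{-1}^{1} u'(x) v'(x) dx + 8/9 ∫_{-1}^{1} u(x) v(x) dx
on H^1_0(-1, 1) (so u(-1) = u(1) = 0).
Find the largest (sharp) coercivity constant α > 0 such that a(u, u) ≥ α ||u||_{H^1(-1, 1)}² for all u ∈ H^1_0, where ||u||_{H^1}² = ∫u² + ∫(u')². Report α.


α = (32/9 + π^2)/(4 + π^2)

Coercivity of a(·,·) on H^1_0(-1, 1) means a(u, u) ≥ α ||u||_{H^1}² for every u ∈ H^1_0.
The interval has length L = 2, and Poincaré/coercivity depend only on L. Here a(u, u) = ∫(u')² + (8/9)·∫u².
Here 0 < c = 8/9 < 1. The condition a(u,u) ≥ α||u||_{H^1}² reads (1−α)∫(u')² ≥ (α−c)∫u². Any admissible α is ≤ 1 (rapidly oscillating u have ∫u²/∫(u')² → 0), and α = 1 would force 0 ≥ (1−c)∫u², impossible since c < 1; so 1−α > 0. By the sharp Poincaré inequality on H^1_0 of an interval of length L, ∫(u')² ≥ (π/L)²∫u² with equality for the first sine mode sin(π(x−x₀)/L) (x₀ the left endpoint), so the inequality holds for all u iff (1−α)(π/L)² ≥ α − c, i.e. α ≤ ((π/L)² + c)/((π/L)² + 1) = (1 + c(L/π)²)/(1 + (L/π)²). With (π/L)² = π^2/4 and c = 8/9, the largest admissible constant is α = ((π/L)² + c)/((π/L)² + 1).
Simplifying, α = (32/9 + π^2)/(4 + π^2).


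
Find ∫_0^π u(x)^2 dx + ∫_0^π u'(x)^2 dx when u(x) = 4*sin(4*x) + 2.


||u||_{H^1(0,π)}^2 = 140*π

u'(x) = 16*cos(4*x).
Expand u² and (u')² and integrate term by term on (0, π), using: for integers n ≥ 1, ∫_0^π sin²(nx) dx = ∫_0^π cos²(nx) dx = π/2; for n ≠ n', ∫_0^π sin(nx)sin(n'x) dx = ∫_0^π cos(nx)cos(n'x) dx = 0; and by product-to-sum, ∫_0^π sin(nx)cos(n'x) dx = ½∫_0^π [sin((n+n')x) + sin((n−n')x)] dx, which is 0 when n+n' is even and 2n/(n²−n'²) when n+n' is odd (it need not vanish on (0, π)). For the constant mode: ∫_0^π 1 dx = π, ∫_0^π cos(nx) dx = 0, ∫_0^π sin(nx) dx = (1−(−1)^n)/n.
  u² squared terms: (2)²·∫1 dx = 4·π = 4*π;  (4)²·∫sin(4x)² dx = 16·π/2 = 8*π.
  u² cross terms: 2·(2)·(4)·∫1·sin(4x) dx = 16·(0) = 0.
  So ∫_0^π u² dx = 4*π + 8*π + 0 = 12*π.
  (u')² squared terms: (16)²·∫cos(4x)² dx = 256·π/2 = 128*π.
  So ∫_0^π (u')² dx = 128*π.
||u||_{H^1}^2 = (12*π) + (128*π) = 140*π.


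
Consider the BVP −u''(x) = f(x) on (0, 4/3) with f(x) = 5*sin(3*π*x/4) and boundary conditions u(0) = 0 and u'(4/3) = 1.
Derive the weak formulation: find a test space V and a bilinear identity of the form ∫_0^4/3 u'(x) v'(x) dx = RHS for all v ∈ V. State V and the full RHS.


V = {v ∈ H^1(0, 4/3) : v(0) = 0} (test functions vanish at x = 0 where u is specified); weak form: ∫_0^4/3 u'v' dx = ∫_0^4/3 (5*sin(3*π*x/4)) v dx + v(4/3) for all v ∈ V.

Multiply both sides by a test function v and integrate from 0 to 4/3:
  ∫_0^4/3 −u''(x) v(x) dx = ∫_0^4/3 f(x) v(x) dx.
Integrate the LHS by parts once:
  ∫_0^4/3 −u'' v dx = −[u'(x) v(x)]_0^4/3 + ∫_0^4/3 u'(x) v'(x) dx.
Thus ∫_0^4/3 u'(x) v'(x) dx = ∫_0^4/3 f(x) v(x) dx + [u'(x) v(x)]_0^4/3.
Choose V so that boundary terms are either known or forced to vanish.
Mixed BC: u(0) = 0 (Dirichlet) and u'(4/3) = 1 (Neumann). Define V = {v ∈ H^1(0, 4/3) : v(0) = 0}. Then [u' v]_0^4/3 = u'(4/3)·v(4/3) − u'(0)·0 = v(4/3).
Weak formulation: find u (satisfying any essential BC) such that ∫_0^4/3 u'(x) v'(x) dx = ∫_0^4/3 f v dx + v(4/3) for all v ∈ V (Dirichlet at 0 absorbed into V; Neumann datum at x = 4/3 contributes the boundary term).
Substituting f(x) = 5*sin(3*π*x/4), the right-hand side is ∫_0^4/3 (5*sin(3*π*x/4)) v dx + v(4/3).


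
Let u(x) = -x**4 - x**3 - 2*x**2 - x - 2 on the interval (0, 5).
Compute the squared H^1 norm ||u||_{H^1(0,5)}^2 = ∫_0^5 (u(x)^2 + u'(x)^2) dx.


||u||_{H^1}^2 = 24003425/36

The H^1 norm (squared) on an interval (0, L) is
  ||u||_{H^1}^2 = ∫_0^L u(x)^2 dx + ∫_0^L u'(x)^2 dx.
Compute u'(x) = -4*x**3 - 3*x**2 - 4*x - 1.
Then u(x)^2 = x**8 + 2*x**7 + 5*x**6 + 6*x**5 + 10*x**4 + 8*x**3 + 9*x**2 + 4*x + 4 and u'(x)^2 = 16*x**6 + 24*x**5 + 41*x**4 + 32*x**3 + 22*x**2 + 8*x + 1.
Integrate each monomial from 0 to 5 using ∫_0^5 c·x^n dx = c·5^(n+1)/(n+1):
  ∫_0^5 u(x)^2 dx = ∫_0^5 (x^8 + 2*x^7 + 5*x^6 + 6*x^5 + 10*x^4 + 8*x^3 + 9*x^2 + 4*x + 4) dx. Term by term:
    ∫_0^5 x^8 dx = 1953125/9;  ∫_0^5 2*x^7 dx = 390625/4;  ∫_0^5 5*x^6 dx = 390625/7;
    ∫_0^5 6*x^5 dx = 15625;  ∫_0^5 10*x^4 dx = 6250;  ∫_0^5 8*x^3 dx = 1250;
    ∫_0^5 9*x^2 dx = 375;  ∫_0^5 4*x dx = 50;  ∫_0^5 4 dx = 20.
  Sum: 1953125/9 + 390625/4 + 390625/7 + 15625 + 6250 + 1250 + 375 + 50 + 20 = 99299015/252.
  ∫_0^5 u'(x)^2 dx = ∫_0^5 (16*x^6 + 24*x^5 + 41*x^4 + 32*x^3 + 22*x^2 + 8*x + 1) dx. Term by term:
    ∫_0^5 16*x^6 dx = 1250000/7;  ∫_0^5 24*x^5 dx = 62500;  ∫_0^5 41*x^4 dx = 25625;
    ∫_0^5 32*x^3 dx = 5000;  ∫_0^5 22*x^2 dx = 2750/3;  ∫_0^5 8*x dx = 100;
    ∫_0^5 1 dx = 5.
  Sum: 1250000/7 + 62500 + 25625 + 5000 + 2750/3 + 100 + 5 = 5727080/21.
Adding: ||u||_{H^1}^2 = 99299015/252 + 5727080/21 = 24003425/36.


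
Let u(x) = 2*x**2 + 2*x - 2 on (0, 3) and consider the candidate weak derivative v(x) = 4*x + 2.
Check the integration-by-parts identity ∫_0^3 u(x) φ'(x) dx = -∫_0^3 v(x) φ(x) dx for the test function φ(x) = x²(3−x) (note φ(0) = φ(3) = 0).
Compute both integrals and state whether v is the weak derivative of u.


LHS = -621/10, RHS = -621/10. Yes, v = u' weakly.

u(x) = 2*x**2 + 2*x - 2, classical derivative u'(x) = 4*x + 2.
φ(x) = x²(3−x), so φ'(x) = 3*x*(2 - x).
Note φ(0) = φ(3) = 0, so the boundary term u·φ vanishes.
LHS = ∫_0^3 u(x) φ'(x) dx = ∫_0^3 (-6*x^4 + 6*x^3 + 18*x^2 - 12*x) dx. Term by term:
  ∫_0^3 -6*x^4 dx = -1458/5;  ∫_0^3 6*x^3 dx = 243/2;  ∫_0^3 18*x^2 dx = 162;
  ∫_0^3 -12*x dx = -54.
Sum: -1458/5 + 243/2 + 162 − 54 = -621/10.
So LHS = -621/10.
∫_0^3 v(x) φ(x) dx = ∫_0^3 (-4*x^4 + 10*x^3 + 6*x^2) dx. Term by term:
  ∫_0^3 -4*x^4 dx = -972/5;  ∫_0^3 10*x^3 dx = 405/2;  ∫_0^3 6*x^2 dx = 54.
Sum: -972/5 + 405/2 + 54 = 621/10.
So RHS = -∫_0^3 v(x) φ(x) dx = -621/10.
LHS = RHS, so the identity holds for this test φ.
Moreover u is smooth here and v(x) = u'(x) = 4*x + 2 pointwise, so the identity holds for every test function. Hence v is the weak derivative of u.


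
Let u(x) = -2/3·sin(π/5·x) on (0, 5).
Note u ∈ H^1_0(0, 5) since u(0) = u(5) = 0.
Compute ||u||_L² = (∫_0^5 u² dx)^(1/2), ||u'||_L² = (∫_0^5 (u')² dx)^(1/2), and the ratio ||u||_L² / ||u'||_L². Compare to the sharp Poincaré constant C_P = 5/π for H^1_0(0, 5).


||u||_L² / ||u'||_L² = 5/π = C_P.

u(x) = -2/3·sin(π/5·x), so u'(x) = -2*π*cos(π*x/5)/15.
Writing u(x) = A·sin(kπx/L) with A = -2/3 and k = 1, use ∫_0^L sin²(kπx/L) dx = L/2 and ∫_0^L cos²(kπx/L) dx = L/2.
u² = 4/9·sin²(π/5·x) and (u')² = 4*π^2/225·cos²(π/5·x), and each of sin², cos² integrates to L/2 = 5/2 over (0, 5).
∫_0^5 u² dx = 10/9, so ||u||_L² = sqrt(10)/3.
∫_0^5 (u')² dx = 2*π^2/45, so ||u'||_L² = sqrt(10)*π/15.
Ratio ||u||_L² / ||u'||_L² = 5/π.
Sharp Poincaré constant on H^1_0(0, 5) is C_P = L/π = 5/π, achieved by sin(π/5·x).
This is the k = 1 eigenfunction (up to amplitude), so the ratio equals the sharp Poincaré constant exactly.


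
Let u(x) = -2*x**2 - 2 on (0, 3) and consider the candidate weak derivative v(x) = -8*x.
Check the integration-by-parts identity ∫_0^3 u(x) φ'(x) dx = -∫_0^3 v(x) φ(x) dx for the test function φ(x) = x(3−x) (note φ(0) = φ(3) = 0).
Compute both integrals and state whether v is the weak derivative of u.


LHS = 27, RHS = 54. No, v is not the weak derivative of u.

u(x) = -2*x**2 - 2, classical derivative u'(x) = -4*x.
φ(x) = x(3−x), so φ'(x) = 3 - 2*x.
Note φ(0) = φ(3) = 0, so the boundary term u·φ vanishes.
LHS = ∫_0^3 u(x) φ'(x) dx = ∫_0^3 (4*x^3 - 6*x^2 + 4*x - 6) dx. Term by term:
  ∫_0^3 4*x^3 dx = 81;  ∫_0^3 -6*x^2 dx = -54;  ∫_0^3 4*x dx = 18;
  ∫_0^3 -6 dx = -18.
Sum: 81 − 54 + 18 − 18 = 27.
So LHS = 27.
∫_0^3 v(x) φ(x) dx = ∫_0^3 (8*x^3 - 24*x^2) dx. Term by term:
  ∫_0^3 8*x^3 dx = 162;  ∫_0^3 -24*x^2 dx = -216.
Sum: 162 − 216 = -54.
So RHS = -∫_0^3 v(x) φ(x) dx = 54.
LHS − RHS = -27 ≠ 0, so the identity fails.
(For a valid weak derivative the identity must hold for EVERY test function, in particular this one. The failure shows v is NOT the weak derivative of u.)
Correct weak derivative would be u'(x) = -4*x.


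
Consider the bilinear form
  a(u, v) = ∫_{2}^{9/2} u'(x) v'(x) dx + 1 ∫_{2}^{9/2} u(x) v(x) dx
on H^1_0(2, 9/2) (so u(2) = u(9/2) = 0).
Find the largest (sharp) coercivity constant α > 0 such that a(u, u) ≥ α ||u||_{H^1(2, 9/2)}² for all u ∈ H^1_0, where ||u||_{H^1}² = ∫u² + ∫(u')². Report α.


α = 1

Coercivity of a(·,·) on H^1_0(2, 9/2) means a(u, u) ≥ α ||u||_{H^1}² for every u ∈ H^1_0.
The interval has length L = 5/2, and Poincaré/coercivity depend only on L. Here a(u, u) = ∫(u')² + (1)·∫u².
Here c = 1 ≥ 1, so a(u,u) = ∫(u')² + c∫u² ≥ ∫(u')² + ∫u² = ||u||_{H^1}², i.e. α = 1 works. No larger α is possible: a(u,u) ≥ α||u||_{H^1}² means (1−α)∫(u')² ≥ (α−c)∫u², and for the modes u_n = sin(nπ(x−x₀)/L) (x₀ the left endpoint) one has ∫u_n²/∫(u_n')² = (L/(nπ))² → 0, so a(u_n,u_n)/||u_n||_{H^1}² → 1. Hence the optimal constant is α = 1.
Therefore α = 1.


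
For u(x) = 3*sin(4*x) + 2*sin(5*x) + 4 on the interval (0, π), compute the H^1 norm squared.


||u||_{H^1(0,π)}^2 = 32/5 + 289*π/2

u'(x) = 12*cos(4*x) + 10*cos(5*x).
Expand u² and (u')² and integrate term by term on (0, π), using: for integers n ≥ 1, ∫_0^π sin²(nx) dx = ∫_0^π cos²(nx) dx = π/2; for n ≠ n', ∫_0^π sin(nx)sin(n'x) dx = ∫_0^π cos(nx)cos(n'x) dx = 0; and by product-to-sum, ∫_0^π sin(nx)cos(n'x) dx = ½∫_0^π [sin((n+n')x) + sin((n−n')x)] dx, which is 0 when n+n' is even and 2n/(n²−n'²) when n+n' is odd (it need not vanish on (0, π)). For the constant mode: ∫_0^π 1 dx = π, ∫_0^π cos(nx) dx = 0, ∫_0^π sin(nx) dx = (1−(−1)^n)/n.
  u² squared terms: (4)²·∫1 dx = 16·π = 16*π;  (2)²·∫sin(5x)² dx = 4·π/2 = 2*π;  (3)²·∫sin(4x)² dx = 9·π/2 = 9*π/2.
  u² cross terms: 2·(4)·(2)·∫1·sin(5x) dx = 16·(2/5) = 32/5;  2·(4)·(3)·∫1·sin(4x) dx = 24·(0) = 0;  2·(2)·(3)·∫sin(5x)·sin(4x) dx = 12·(0) = 0.
  So ∫_0^π u² dx = 16*π + 2*π + 9*π/2 + 32/5 + 0 + 0 = 32/5 + 45*π/2.
  (u')² squared terms: (10)²·∫cos(5x)² dx = 100·π/2 = 50*π;  (12)²·∫cos(4x)² dx = 144·π/2 = 72*π.
  (u')² cross terms: 2·(10)·(12)·∫cos(5x)·cos(4x) dx = 240·(0) = 0.
  So ∫_0^π (u')² dx = 50*π + 72*π + 0 = 122*π.
||u||_{H^1}^2 = (32/5 + 45*π/2) + (122*π) = 32/5 + 289*π/2.


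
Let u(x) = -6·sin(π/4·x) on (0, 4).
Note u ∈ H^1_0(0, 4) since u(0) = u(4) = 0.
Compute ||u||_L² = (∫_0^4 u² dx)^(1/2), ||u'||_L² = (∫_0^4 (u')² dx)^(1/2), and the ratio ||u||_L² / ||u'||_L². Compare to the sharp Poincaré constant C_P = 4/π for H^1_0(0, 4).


||u||_L² / ||u'||_L² = 4/π = C_P.

u(x) = -6·sin(π/4·x), so u'(x) = -3*π*cos(π*x/4)/2.
Writing u(x) = A·sin(kπx/L) with A = -6 and k = 1, use ∫_0^L sin²(kπx/L) dx = L/2 and ∫_0^L cos²(kπx/L) dx = L/2.
u² = 36·sin²(π/4·x) and (u')² = 9*π^2/4·cos²(π/4·x), and each of sin², cos² integrates to L/2 = 2 over (0, 4).
∫_0^4 u² dx = 72, so ||u||_L² = 6*sqrt(2).
∫_0^4 (u')² dx = 9*π^2/2, so ||u'||_L² = 3*sqrt(2)*π/2.
Ratio ||u||_L² / ||u'||_L² = 4/π.
Sharp Poincaré constant on H^1_0(0, 4) is C_P = L/π = 4/π, achieved by sin(π/4·x).
This is the k = 1 eigenfunction (up to amplitude), so the ratio equals the sharp Poincaré constant exactly.


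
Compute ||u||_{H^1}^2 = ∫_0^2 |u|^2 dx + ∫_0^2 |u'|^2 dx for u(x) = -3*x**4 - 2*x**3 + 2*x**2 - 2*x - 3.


||u||_{H^1}^2 = 34222/7

The H^1 norm (squared) on an interval (0, L) is
  ||u||_{H^1}^2 = ∫_0^L u(x)^2 dx + ∫_0^L u'(x)^2 dx.
Compute u'(x) = -12*x**3 - 6*x**2 + 4*x - 2.
Then u(x)^2 = 9*x**8 + 12*x**7 - 8*x**6 + 4*x**5 + 30*x**4 + 4*x**3 - 8*x**2 + 12*x + 9 and u'(x)^2 = 144*x**6 + 144*x**5 - 60*x**4 + 40*x**2 - 16*x + 4.
Integrate each monomial from 0 to 2 using ∫_0^2 c·x^n dx = c·2^(n+1)/(n+1):
  ∫_0^2 u(x)^2 dx = ∫_0^2 (9*x^8 + 12*x^7 - 8*x^6 + 4*x^5 + 30*x^4 + 4*x^3 - 8*x^2 + 12*x + 9) dx. Term by term:
    ∫_0^2 9*x^8 dx = 512;  ∫_0^2 12*x^7 dx = 384;  ∫_0^2 -8*x^6 dx = -1024/7;
    ∫_0^2 4*x^5 dx = 128/3;  ∫_0^2 30*x^4 dx = 192;  ∫_0^2 4*x^3 dx = 16;
    ∫_0^2 -8*x^2 dx = -64/3;  ∫_0^2 12*x dx = 24;  ∫_0^2 9 dx = 18.
  Sum: 512 + 384 − 1024/7 + 128/3 + 192 + 16 − 64/3 + 24 + 18 = 21442/21.
  ∫_0^2 u'(x)^2 dx = ∫_0^2 (144*x^6 + 144*x^5 - 60*x^4 + 40*x^2 - 16*x + 4) dx. Term by term:
    ∫_0^2 144*x^6 dx = 18432/7;  ∫_0^2 144*x^5 dx = 1536;  ∫_0^2 -60*x^4 dx = -384;
    ∫_0^2 40*x^2 dx = 320/3;  ∫_0^2 -16*x dx = -32;  ∫_0^2 4 dx = 8.
  Sum: 18432/7 + 1536 − 384 + 320/3 − 32 + 8 = 81224/21.
Adding: ||u||_{H^1}^2 = 21442/21 + 81224/21 = 34222/7.


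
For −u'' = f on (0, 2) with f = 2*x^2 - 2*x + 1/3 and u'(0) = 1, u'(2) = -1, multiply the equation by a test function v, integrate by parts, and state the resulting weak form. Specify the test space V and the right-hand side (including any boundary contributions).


V = H^1(0, 2) (v unrestricted at boundary; u is determined up to an additive constant); weak form: ∫_0^2 u'v' dx = ∫_0^2 (2*x^2 - 2*x + 1/3) v dx − v(2) − v(0) for all v ∈ V.

Multiply both sides by a test function v and integrate from 0 to 2:
  ∫_0^2 −u''(x) v(x) dx = ∫_0^2 f(x) v(x) dx.
Integrate the LHS by parts once:
  ∫_0^2 −u'' v dx = −[u'(x) v(x)]_0^2 + ∫_0^2 u'(x) v'(x) dx.
Thus ∫_0^2 u'(x) v'(x) dx = ∫_0^2 f(x) v(x) dx + [u'(x) v(x)]_0^2.
Choose V so that boundary terms are either known or forced to vanish.
u has inhomogeneous Neumann u'(0) = 1, u'(2) = -1. [u' v]_0^2 = (-1)·v(2) − (1)·v(0) = − v(2) − v(0). Take V = H^1(0, 2); boundary term becomes part of RHS.
Weak formulation: find u (satisfying any essential BC) such that ∫_0^2 u'(x) v'(x) dx = ∫_0^2 f v dx − v(2) − v(0) for all v ∈ V (Neumann data are natural BCs: they enter the RHS as boundary terms).
Substituting f(x) = 2*x^2 - 2*x + 1/3, the right-hand side is ∫_0^2 (2*x^2 - 2*x + 1/3) v dx − v(2) − v(0).
Compatibility check (pure Neumann): taking v ≡ 1 ∈ V gives 0 = ∫_0^2 f dx + (-1) − (1), i.e. ∫_0^2 f dx must equal u'(0) − u'(2) = 2. Indeed ∫_0^2 (2*x^2 - 2*x + 1/3) dx = 2, so the data are compatible. The solution is then unique only up to an additive constant (fix it e.g. by requiring ∫_0^2 u dx = 0).


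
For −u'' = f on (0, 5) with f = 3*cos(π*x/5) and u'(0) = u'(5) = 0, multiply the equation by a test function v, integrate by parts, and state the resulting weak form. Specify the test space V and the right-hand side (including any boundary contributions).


V = H^1(0, 5) (no boundary constraint on v; u is determined up to an additive constant); weak form: ∫_0^5 u'v' dx = ∫_0^5 (3*cos(π*x/5)) v dx for all v ∈ V.

Multiply both sides by a test function v and integrate from 0 to 5:
  ∫_0^5 −u''(x) v(x) dx = ∫_0^5 f(x) v(x) dx.
Integrate the LHS by parts once:
  ∫_0^5 −u'' v dx = −[u'(x) v(x)]_0^5 + ∫_0^5 u'(x) v'(x) dx.
Thus ∫_0^5 u'(x) v'(x) dx = ∫_0^5 f(x) v(x) dx + [u'(x) v(x)]_0^5.
Choose V so that boundary terms are either known or forced to vanish.
u has homogeneous Neumann: u'(0) = u'(5) = 0. So [u' v]_0^5 = 0·v(5) − 0·v(0) = 0 for any v; take V = H^1(0, 5).
Weak formulation: find u (satisfying any essential BC) such that ∫_0^5 u'(x) v'(x) dx = ∫_0^5 f v dx for all v ∈ V (homogeneous Neumann, so boundary terms vanish).
Substituting f(x) = 3*cos(π*x/5), the right-hand side is ∫_0^5 (3*cos(π*x/5)) v dx.
Compatibility check (pure Neumann): taking v ≡ 1 ∈ V gives 0 = ∫_0^5 f dx + (0) − (0), i.e. ∫_0^5 f dx must equal u'(0) − u'(5) = 0. Indeed ∫_0^5 (3*cos(π*x/5)) dx = 0, so the data are compatible. The solution is then unique only up to an additive constant (fix it e.g. by requiring ∫_0^5 u dx = 0).


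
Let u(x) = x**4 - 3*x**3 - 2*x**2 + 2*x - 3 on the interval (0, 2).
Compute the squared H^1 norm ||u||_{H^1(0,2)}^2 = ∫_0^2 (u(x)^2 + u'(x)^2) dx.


||u||_{H^1}^2 = 2042/9

The H^1 norm (squared) on an interval (0, L) is
  ||u||_{H^1}^2 = ∫_0^L u(x)^2 dx + ∫_0^L u'(x)^2 dx.
Compute u'(x) = 4*x**3 - 9*x**2 - 4*x + 2.
Then u(x)^2 = x**8 - 6*x**7 + 5*x**6 + 16*x**5 - 14*x**4 + 10*x**3 + 16*x**2 - 12*x + 9 and u'(x)^2 = 16*x**6 - 72*x**5 + 49*x**4 + 88*x**3 - 20*x**2 - 16*x + 4.
Integrate each monomial from 0 to 2 using ∫_0^2 c·x^n dx = c·2^(n+1)/(n+1):
  ∫_0^2 u(x)^2 dx = ∫_0^2 (x^8 - 6*x^7 + 5*x^6 + 16*x^5 - 14*x^4 + 10*x^3 + 16*x^2 - 12*x + 9) dx. Term by term:
    ∫_0^2 x^8 dx = 512/9;  ∫_0^2 -6*x^7 dx = -192;  ∫_0^2 5*x^6 dx = 640/7;
    ∫_0^2 16*x^5 dx = 512/3;  ∫_0^2 -14*x^4 dx = -448/5;  ∫_0^2 10*x^3 dx = 40;
    ∫_0^2 16*x^2 dx = 128/3;  ∫_0^2 -12*x dx = -24;  ∫_0^2 9 dx = 18.
  Sum: 512/9 − 192 + 640/7 + 512/3 − 448/5 + 40 + 128/3 − 24 + 18 = 35926/315.
  ∫_0^2 u'(x)^2 dx = ∫_0^2 (16*x^6 - 72*x^5 + 49*x^4 + 88*x^3 - 20*x^2 - 16*x + 4) dx. Term by term:
    ∫_0^2 16*x^6 dx = 2048/7;  ∫_0^2 -72*x^5 dx = -768;  ∫_0^2 49*x^4 dx = 1568/5;
    ∫_0^2 88*x^3 dx = 352;  ∫_0^2 -20*x^2 dx = -160/3;  ∫_0^2 -16*x dx = -32;
    ∫_0^2 4 dx = 8.
  Sum: 2048/7 − 768 + 1568/5 + 352 − 160/3 − 32 + 8 = 11848/105.
Adding: ||u||_{H^1}^2 = 35926/315 + 11848/105 = 2042/9.
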